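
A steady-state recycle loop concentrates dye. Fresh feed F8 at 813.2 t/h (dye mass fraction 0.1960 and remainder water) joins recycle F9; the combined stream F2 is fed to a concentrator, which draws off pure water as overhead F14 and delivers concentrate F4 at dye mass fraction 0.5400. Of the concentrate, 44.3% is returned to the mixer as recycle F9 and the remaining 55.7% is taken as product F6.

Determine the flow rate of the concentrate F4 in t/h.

529.9 t/h

Overall dye balance (none leaves overhead): dye in fresh feed = dye in product, i.e. 813.2×0.196 = (1−0.443)·F4·0.540.
F4 = 159.39/(0.540×0.557) = 529.91 t/h.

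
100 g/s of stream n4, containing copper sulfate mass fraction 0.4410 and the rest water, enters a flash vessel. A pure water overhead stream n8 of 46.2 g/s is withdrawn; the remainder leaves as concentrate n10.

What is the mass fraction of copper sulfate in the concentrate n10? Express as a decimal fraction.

copper sulfate is not removed: 100×0.441 = 44.1 g/s of copper sulfate enters n10.
Concentrate = 100 − 46.2 = 53.8 g/s.
Mass fraction = 44.1/53.8 = 0.8197.

0.8197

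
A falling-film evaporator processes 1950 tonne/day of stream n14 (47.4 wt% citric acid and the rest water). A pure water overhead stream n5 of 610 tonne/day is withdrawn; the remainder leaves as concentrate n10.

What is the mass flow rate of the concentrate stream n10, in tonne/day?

1340 tonne/day

Concentrate = 1950 − 610 = 1340 tonne/day.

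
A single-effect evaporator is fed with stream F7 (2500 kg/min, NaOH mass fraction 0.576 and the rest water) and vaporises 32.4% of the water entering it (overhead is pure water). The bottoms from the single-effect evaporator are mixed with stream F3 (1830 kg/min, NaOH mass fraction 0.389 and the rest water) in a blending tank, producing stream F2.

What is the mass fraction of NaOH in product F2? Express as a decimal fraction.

Vapour removed = 0.324×0.424×2500 = 343.44 kg/min; concentrate = 2156.6 kg/min.
NaOH reaching the mixer = 1440 (from concentrate) + 1830×0.389 = 2151.9 kg/min.
Product flow = 2156.6 + 1830 = 3986.6 kg/min; NaOH fraction = 0.540.

0.540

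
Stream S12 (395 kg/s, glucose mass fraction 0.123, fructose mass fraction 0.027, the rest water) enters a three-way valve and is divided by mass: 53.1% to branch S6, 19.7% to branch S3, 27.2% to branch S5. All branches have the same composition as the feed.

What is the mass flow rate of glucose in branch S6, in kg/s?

Branch S6 total = 0.531×395 = 209.75 kg/s.
glucose in S6 = 0.123×209.75 = 25.799 kg/s.

25.8 kg/s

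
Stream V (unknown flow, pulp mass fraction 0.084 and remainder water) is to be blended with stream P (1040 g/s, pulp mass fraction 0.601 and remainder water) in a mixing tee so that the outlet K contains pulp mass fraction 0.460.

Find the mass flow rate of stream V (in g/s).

390 g/s

Let V be the unknown flow. Total out = 1040 + V.
pulp balance: 625.04 + 0.084·V = 0.460·(1040 + V)
(0.084 − 0.460)·V = 0.460×1040 − 625.04 = -146.64
V = -146.64 / -0.376 = 390 g/s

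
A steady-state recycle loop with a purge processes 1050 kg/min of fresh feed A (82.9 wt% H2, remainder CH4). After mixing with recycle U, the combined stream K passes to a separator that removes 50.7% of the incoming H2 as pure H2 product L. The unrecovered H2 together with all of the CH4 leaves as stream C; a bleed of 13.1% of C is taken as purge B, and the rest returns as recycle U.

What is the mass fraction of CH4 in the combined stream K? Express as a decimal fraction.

0.4737

CH4 enters only via A and leaves only via the purge: 1050×0.171 = 0.131×(CH4 in C), and the separator passes all CH4, so CH4 in K = CH4 in C = 1370.6 kg/min.
H2 in K: m_A = 1050×0.829 + (1−0.131)·(1−0.507)·m_A, so m_A = 870.45/0.5716 = 1522.9 kg/min.
K = 1522.9 + 1370.6 = 2893.5 kg/min.
CH4 fraction in K = 1370.6/2893.5 = 0.4737.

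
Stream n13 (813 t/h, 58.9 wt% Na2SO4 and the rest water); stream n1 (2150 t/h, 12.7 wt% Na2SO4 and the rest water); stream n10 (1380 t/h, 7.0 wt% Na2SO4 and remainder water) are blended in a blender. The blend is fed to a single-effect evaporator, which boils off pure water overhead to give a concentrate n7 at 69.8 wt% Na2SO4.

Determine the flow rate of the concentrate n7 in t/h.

Na2SO4 entering = 813×0.589 + 2150×0.127 + 1380×0.070 = 848.51 t/h.
All Na2SO4 reports to n7, so n7 = 848.51/0.698 = 1215.6 t/h.

1216 t/h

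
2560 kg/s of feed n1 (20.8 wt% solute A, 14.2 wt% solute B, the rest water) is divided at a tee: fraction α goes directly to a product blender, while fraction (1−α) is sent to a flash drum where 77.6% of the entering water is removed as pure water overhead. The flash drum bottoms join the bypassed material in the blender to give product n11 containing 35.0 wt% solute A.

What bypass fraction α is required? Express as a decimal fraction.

0.196

All 2560×0.208 = 532.48 kg/s of solute A reaches n11, so n11 = 532.48/0.350 = 1521.4 kg/s and vapour = 1038.6 kg/s.
The evaporator receives (1−α)·2560 of feed at 0.650 water and removes 0.776 of that water:
0.776×0.650×(1−α)×2560 = 1038.6
(1−α) = 1038.6/1291.3 = 0.8044;  α = 0.1956.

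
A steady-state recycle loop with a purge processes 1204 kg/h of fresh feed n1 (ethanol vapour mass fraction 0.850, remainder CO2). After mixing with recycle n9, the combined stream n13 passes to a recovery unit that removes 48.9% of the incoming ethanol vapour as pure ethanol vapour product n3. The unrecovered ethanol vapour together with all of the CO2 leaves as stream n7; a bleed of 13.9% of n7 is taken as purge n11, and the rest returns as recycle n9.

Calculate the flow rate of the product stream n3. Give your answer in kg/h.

893.6 kg/h

ethanol vapour in n13: m_A = 1204×0.850 + (1−0.139)·(1−0.489)·m_A, so m_A = 1023.4/0.5600 = 1827.4 kg/h.
Product n3 = 0.489×1827.4 = 893.6 kg/h.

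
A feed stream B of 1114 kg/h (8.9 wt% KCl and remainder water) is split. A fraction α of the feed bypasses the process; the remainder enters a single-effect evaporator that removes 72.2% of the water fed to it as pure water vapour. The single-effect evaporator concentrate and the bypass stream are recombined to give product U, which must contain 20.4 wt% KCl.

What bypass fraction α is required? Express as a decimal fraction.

0.143

All 1114×0.089 = 99.146 kg/h of KCl reaches U, so U = 99.146/0.204 = 486.01 kg/h and vapour = 627.99 kg/h.
The evaporator receives (1−α)·1114 of feed at 0.911 water and removes 0.722 of that water:
0.722×0.911×(1−α)×1114 = 627.99
(1−α) = 627.99/732.72 = 0.8571;  α = 0.1429.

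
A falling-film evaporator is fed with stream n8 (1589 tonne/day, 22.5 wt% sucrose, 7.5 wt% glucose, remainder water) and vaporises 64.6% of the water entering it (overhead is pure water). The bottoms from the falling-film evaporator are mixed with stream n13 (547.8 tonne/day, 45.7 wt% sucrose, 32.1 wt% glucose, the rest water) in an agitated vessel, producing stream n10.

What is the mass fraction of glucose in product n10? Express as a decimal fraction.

Vapour removed = 0.646×0.700×1589 = 718.55 tonne/day; concentrate = 870.45 tonne/day.
glucose reaching the mixer = 119.17 (from concentrate) + 547.8×0.321 = 295.02 tonne/day.
Product flow = 870.45 + 547.8 = 1418.3 tonne/day; glucose fraction = 0.208.

0.208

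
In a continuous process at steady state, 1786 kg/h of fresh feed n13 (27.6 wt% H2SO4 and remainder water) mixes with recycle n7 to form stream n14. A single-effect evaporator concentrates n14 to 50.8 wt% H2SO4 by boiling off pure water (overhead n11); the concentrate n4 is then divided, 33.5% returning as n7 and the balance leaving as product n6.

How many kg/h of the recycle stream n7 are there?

Overall H2SO4 balance (none leaves overhead): H2SO4 in fresh feed = H2SO4 in product, i.e. 1786×0.276 = (1−0.335)·n4·0.508.
n4 = 492.94/(0.508×0.665) = 1459.2 kg/h.
Recycle n7 = 0.335×1459.2 = 488.82 kg/h.

488.8 kg/h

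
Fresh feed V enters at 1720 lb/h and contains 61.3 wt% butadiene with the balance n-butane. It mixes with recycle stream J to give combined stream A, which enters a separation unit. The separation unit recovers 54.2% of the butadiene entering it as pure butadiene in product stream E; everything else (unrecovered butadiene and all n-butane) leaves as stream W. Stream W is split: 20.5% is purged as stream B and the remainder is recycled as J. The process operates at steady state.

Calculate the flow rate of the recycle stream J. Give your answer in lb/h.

3185 lb/h

n-butane enters only via V and leaves only via the purge: 1720×0.387 = 0.205×(n-butane in W), and the separation unit passes all n-butane, so n-butane in A = n-butane in W = 3247 lb/h.
butadiene in A: m_A = 1720×0.613 + (1−0.205)·(1−0.542)·m_A, so m_A = 1054.4/0.6359 = 1658.1 lb/h.
W = (1−0.542)×1658.1 + 3247 = 4006.4 lb/h.
Recycle J = (1−0.205)×4006.4 = 3185.1 lb/h.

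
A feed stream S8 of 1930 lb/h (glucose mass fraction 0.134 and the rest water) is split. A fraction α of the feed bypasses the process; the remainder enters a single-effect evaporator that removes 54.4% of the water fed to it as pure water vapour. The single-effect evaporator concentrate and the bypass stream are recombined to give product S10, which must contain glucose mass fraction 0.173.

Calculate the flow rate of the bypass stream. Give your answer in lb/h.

1006 lb/h

All 1930×0.134 = 258.62 lb/h of glucose reaches S10, so S10 = 258.62/0.173 = 1494.9 lb/h and vapour = 435.09 lb/h.
The evaporator receives (1−α)·1930 of feed at 0.866 water and removes 0.544 of that water:
0.544×0.866×(1−α)×1930 = 435.09
(1−α) = 435.09/909.23 = 0.4785;  α = 0.5215.
Bypass flow = 0.5215×1930 = 1006.5 lb/h.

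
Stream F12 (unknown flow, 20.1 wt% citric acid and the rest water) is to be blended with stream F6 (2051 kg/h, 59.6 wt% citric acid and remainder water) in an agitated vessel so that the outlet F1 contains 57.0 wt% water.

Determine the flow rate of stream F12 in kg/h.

Let F12 be the unknown flow. Total out = 2051 + F12.
water balance: 828.6 + 0.799·F12 = 0.570·(2051 + F12)
(0.799 − 0.570)·F12 = 0.570×2051 − 828.6 = 340.47
F12 = 340.47 / 0.229 = 1486.8 kg/h

1487 kg/h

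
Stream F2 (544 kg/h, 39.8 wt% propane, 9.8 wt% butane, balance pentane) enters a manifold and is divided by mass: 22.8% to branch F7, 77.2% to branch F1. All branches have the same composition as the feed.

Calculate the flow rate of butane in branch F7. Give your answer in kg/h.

12.16 kg/h

Branch F7 total = 0.228×544 = 124.03 kg/h.
butane in F7 = 0.098×124.03 = 12.155 kg/h.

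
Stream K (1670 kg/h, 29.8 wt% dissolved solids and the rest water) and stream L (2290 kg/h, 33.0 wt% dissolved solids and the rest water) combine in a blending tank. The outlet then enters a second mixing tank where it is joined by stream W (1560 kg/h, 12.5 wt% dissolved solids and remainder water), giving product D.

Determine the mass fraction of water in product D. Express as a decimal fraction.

0.738

Overall, product flow = 5520 kg/h.
water in = 1670×0.702 + 2290×0.670 + 1560×0.875 = 4071.6 kg/h.
water fraction in D = 0.738.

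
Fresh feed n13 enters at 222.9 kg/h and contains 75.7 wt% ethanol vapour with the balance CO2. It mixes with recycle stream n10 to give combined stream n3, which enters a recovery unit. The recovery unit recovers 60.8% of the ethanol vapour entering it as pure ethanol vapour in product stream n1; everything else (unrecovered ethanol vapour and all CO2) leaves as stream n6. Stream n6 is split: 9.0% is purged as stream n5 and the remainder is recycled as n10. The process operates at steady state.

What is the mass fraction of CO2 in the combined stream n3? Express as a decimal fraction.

CO2 enters only via n13 and leaves only via the purge: 222.9×0.243 = 0.090×(CO2 in n6), and the recovery unit passes all CO2, so CO2 in n3 = CO2 in n6 = 601.83 kg/h.
ethanol vapour in n3: m_A = 222.9×0.757 + (1−0.090)·(1−0.608)·m_A, so m_A = 168.74/0.6433 = 262.3 kg/h.
n3 = 262.3 + 601.83 = 864.13 kg/h.
CO2 fraction in n3 = 601.83/864.13 = 0.696.

0.696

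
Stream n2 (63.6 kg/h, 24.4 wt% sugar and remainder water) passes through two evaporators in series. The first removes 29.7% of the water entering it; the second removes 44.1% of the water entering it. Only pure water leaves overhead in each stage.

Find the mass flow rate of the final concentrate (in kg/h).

water in feed = 63.6×0.756 = 48.082 kg/h.
After stage 1: water left = (1−0.297)×48.082 = 33.801; stream total = 49.32 kg/h.
After stage 2: water left = (1−0.441)×33.801 = 18.895; final concentrate = 34.413 kg/h.

34.41 kg/h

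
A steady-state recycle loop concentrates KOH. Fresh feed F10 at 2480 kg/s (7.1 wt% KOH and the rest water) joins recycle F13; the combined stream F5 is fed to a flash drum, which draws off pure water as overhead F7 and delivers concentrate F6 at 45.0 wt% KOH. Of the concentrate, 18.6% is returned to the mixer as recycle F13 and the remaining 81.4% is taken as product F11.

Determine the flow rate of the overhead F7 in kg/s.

Overall KOH balance (none leaves overhead): KOH in fresh feed = KOH in product, i.e. 2480×0.071 = (1−0.186)·F6·0.450.
F6 = 176.08/(0.450×0.814) = 480.7 kg/s.
Recycle F13 = 0.186×480.7 = 89.41 kg/s.
Combined feed F5 = 2480 + 89.41 = 2569.4 kg/s.
Overhead F7 = F5 − F6 = 2569.4 − 480.7 = 2088.7 kg/s.

2089 kg/s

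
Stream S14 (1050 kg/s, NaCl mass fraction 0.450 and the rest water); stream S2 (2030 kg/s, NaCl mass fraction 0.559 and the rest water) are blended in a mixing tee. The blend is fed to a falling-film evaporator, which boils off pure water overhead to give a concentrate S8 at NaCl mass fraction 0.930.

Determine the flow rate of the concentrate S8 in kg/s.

NaCl entering = 1050×0.450 + 2030×0.559 = 1607.3 kg/s.
All NaCl reports to S8, so S8 = 1607.3/0.930 = 1728.2 kg/s.

1728 kg/s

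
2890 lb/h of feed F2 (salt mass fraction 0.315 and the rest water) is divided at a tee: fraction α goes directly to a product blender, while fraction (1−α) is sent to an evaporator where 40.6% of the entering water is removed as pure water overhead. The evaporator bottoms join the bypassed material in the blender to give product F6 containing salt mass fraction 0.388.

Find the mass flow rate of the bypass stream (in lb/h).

All 2890×0.315 = 910.35 lb/h of salt reaches F6, so F6 = 910.35/0.388 = 2346.3 lb/h and vapour = 543.74 lb/h.
The evaporator receives (1−α)·2890 of feed at 0.685 water and removes 0.406 of that water:
0.406×0.685×(1−α)×2890 = 543.74
(1−α) = 543.74/803.74 = 0.6765;  α = 0.3235.
Bypass flow = 0.3235×2890 = 934.88 lb/h.

934.9 lb/h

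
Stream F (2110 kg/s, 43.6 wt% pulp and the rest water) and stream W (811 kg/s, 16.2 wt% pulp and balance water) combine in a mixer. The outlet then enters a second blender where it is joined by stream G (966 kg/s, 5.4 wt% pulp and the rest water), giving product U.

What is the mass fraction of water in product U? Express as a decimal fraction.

Overall, product flow = 3887 kg/s.
water in = 2110×0.564 + 811×0.838 + 966×0.946 = 2783.5 kg/s.
water fraction in U = 0.716.

0.716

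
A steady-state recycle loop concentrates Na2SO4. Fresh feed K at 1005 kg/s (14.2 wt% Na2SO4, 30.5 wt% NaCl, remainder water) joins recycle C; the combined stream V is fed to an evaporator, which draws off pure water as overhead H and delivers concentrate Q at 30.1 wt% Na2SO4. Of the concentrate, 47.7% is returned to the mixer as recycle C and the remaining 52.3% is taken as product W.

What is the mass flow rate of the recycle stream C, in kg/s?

Overall Na2SO4 balance (none leaves overhead): Na2SO4 in fresh feed = Na2SO4 in product, i.e. 1005×0.142 = (1−0.477)·Q·0.301.
Q = 142.71/(0.301×0.523) = 906.54 kg/s.
Recycle C = 0.477×906.54 = 432.42 kg/s.

432.4 kg/s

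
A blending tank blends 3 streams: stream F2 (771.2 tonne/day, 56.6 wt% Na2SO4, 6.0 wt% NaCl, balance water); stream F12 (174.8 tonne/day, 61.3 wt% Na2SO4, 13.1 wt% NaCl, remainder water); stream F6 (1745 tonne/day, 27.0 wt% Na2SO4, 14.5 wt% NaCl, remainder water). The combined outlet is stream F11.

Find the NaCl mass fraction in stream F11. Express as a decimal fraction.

Total flow out = 771.2 + 174.8 + 1745 = 2691 tonne/day.
NaCl in = 771.2×0.060 + 174.8×0.131 + 1745×0.145 = 322.2 tonne/day.
NaCl mass fraction in F11 = 322.2/2691 = 0.120.

0.120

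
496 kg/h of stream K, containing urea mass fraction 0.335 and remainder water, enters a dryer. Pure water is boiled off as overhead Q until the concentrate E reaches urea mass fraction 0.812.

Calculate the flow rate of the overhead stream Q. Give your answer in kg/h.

urea is conserved: 496×0.335 = 166.16 kg/h all reports to the concentrate.
Concentrate = 166.16/(target fraction) = 204.63 kg/h.
Overhead = 496 − 204.63 = 291.37 kg/h.

291.4 kg/h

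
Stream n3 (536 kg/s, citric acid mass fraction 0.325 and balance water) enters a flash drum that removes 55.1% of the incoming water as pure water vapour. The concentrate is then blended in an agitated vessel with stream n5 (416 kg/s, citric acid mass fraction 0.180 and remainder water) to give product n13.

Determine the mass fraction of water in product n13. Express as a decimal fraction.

Vapour removed = 0.551×0.675×536 = 199.35 kg/s; concentrate = 336.65 kg/s.
water reaching the mixer = 162.45 (from concentrate) + 416×0.820 = 503.57 kg/s.
Product flow = 336.65 + 416 = 752.65 kg/s; water fraction = 0.669.

0.669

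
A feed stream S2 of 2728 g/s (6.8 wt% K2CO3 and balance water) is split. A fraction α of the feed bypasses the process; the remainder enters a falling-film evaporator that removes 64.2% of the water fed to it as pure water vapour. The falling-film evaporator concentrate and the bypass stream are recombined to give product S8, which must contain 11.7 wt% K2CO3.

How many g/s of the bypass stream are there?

818.6 g/s

All 2728×0.068 = 185.5 g/s of K2CO3 reaches S8, so S8 = 185.5/0.117 = 1585.5 g/s and vapour = 1142.5 g/s.
The evaporator receives (1−α)·2728 of feed at 0.932 water and removes 0.642 of that water:
0.642×0.932×(1−α)×2728 = 1142.5
(1−α) = 1142.5/1632.3 = 0.6999;  α = 0.3001.
Bypass flow = 0.3001×2728 = 818.57 g/s.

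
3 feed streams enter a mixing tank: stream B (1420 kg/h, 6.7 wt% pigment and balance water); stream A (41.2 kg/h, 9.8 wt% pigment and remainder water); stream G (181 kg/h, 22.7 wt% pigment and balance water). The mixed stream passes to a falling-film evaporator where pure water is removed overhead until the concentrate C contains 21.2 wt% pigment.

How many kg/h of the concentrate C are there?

661.6 kg/h

pigment entering = 1420×0.067 + 41.2×0.098 + 181×0.227 = 140.26 kg/h.
All pigment reports to C, so C = 140.26/0.212 = 661.63 kg/h.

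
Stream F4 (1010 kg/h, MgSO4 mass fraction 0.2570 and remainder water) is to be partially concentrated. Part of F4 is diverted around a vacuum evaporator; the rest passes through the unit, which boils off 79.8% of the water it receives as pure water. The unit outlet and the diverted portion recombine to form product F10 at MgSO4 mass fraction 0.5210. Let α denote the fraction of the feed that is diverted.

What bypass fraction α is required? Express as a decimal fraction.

All 1010×0.257 = 259.57 kg/h of MgSO4 reaches F10, so F10 = 259.57/0.521 = 498.21 kg/h and vapour = 511.79 kg/h.
The evaporator receives (1−α)·1010 of feed at 0.743 water and removes 0.798 of that water:
0.798×0.743×(1−α)×1010 = 511.79
(1−α) = 511.79/598.84 = 0.8546;  α = 0.1454.

0.145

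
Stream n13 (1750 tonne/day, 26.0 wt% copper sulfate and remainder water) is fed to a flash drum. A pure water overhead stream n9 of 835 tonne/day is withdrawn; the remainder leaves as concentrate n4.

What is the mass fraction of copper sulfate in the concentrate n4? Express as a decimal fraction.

0.497

copper sulfate is not removed: 1750×0.260 = 455 tonne/day of copper sulfate enters n4.
Concentrate = 1750 − 835 = 915 tonne/day.
Mass fraction = 455/915 = 0.497.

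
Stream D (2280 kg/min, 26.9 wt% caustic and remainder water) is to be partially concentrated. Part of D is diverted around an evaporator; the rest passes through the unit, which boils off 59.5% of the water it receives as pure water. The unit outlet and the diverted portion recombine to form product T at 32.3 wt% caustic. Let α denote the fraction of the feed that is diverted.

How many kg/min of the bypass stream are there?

All 2280×0.269 = 613.32 kg/min of caustic reaches T, so T = 613.32/0.323 = 1898.8 kg/min and vapour = 381.18 kg/min.
The evaporator receives (1−α)·2280 of feed at 0.731 water and removes 0.595 of that water:
0.595×0.731×(1−α)×2280 = 381.18
(1−α) = 381.18/991.67 = 0.3844;  α = 0.6156.
Bypass flow = 0.6156×2280 = 1403.6 kg/min.

1404 kg/min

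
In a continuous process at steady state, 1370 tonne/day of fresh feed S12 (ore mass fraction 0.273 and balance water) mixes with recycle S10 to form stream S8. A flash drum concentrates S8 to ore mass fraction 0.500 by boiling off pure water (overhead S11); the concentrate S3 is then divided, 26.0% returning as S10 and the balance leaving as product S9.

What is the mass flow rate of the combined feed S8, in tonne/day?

Overall ore balance (none leaves overhead): ore in fresh feed = ore in product, i.e. 1370×0.273 = (1−0.260)·S3·0.500.
S3 = 374.01/(0.500×0.740) = 1010.8 tonne/day.
Recycle S10 = 0.260×1010.8 = 262.82 tonne/day.
Combined feed S8 = 1370 + 262.82 = 1632.8 tonne/day.

1633 tonne/day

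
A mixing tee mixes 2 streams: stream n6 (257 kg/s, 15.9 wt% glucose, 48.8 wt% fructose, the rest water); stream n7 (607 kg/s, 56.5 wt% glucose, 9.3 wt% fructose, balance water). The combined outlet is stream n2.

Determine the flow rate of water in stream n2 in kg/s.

water out = water in = 257×0.353 + 607×0.342 = 298.31 kg/s.

298.3 kg/s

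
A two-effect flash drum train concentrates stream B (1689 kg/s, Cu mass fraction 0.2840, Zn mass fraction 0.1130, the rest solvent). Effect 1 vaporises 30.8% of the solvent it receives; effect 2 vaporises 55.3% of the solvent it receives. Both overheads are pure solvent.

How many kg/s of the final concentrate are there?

solvent in feed = 1689×0.603 = 1018.5 kg/s.
After stage 1: solvent left = (1−0.308)×1018.5 = 704.78; stream total = 1375.3 kg/s.
After stage 2: solvent left = (1−0.553)×704.78 = 315.04; final concentrate = 985.57 kg/s.

985.6 kg/s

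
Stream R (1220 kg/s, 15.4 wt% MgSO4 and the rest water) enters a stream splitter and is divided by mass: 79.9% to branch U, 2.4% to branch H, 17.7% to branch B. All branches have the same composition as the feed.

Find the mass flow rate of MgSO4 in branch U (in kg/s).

Branch U total = 0.799×1220 = 974.78 kg/s.
MgSO4 in U = 0.154×974.78 = 150.12 kg/s.

150.1 kg/s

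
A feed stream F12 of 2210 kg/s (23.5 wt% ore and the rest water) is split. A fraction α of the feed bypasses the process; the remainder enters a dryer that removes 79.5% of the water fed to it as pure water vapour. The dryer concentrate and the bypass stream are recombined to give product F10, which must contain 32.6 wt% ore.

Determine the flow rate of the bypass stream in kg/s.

1196 kg/s

All 2210×0.235 = 519.35 kg/s of ore reaches F10, so F10 = 519.35/0.326 = 1593.1 kg/s and vapour = 616.9 kg/s.
The evaporator receives (1−α)·2210 of feed at 0.765 water and removes 0.795 of that water:
0.795×0.765×(1−α)×2210 = 616.9
(1−α) = 616.9/1344.1 = 0.4590;  α = 0.5410.
Bypass flow = 0.5410×2210 = 1195.7 kg/s.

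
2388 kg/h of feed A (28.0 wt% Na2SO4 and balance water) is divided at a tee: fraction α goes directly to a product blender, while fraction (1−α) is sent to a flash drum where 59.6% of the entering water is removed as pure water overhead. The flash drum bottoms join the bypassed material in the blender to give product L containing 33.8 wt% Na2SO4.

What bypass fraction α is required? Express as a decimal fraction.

0.600

All 2388×0.280 = 668.64 kg/h of Na2SO4 reaches L, so L = 668.64/0.338 = 1978.2 kg/h and vapour = 409.78 kg/h.
The evaporator receives (1−α)·2388 of feed at 0.720 water and removes 0.596 of that water:
0.596×0.720×(1−α)×2388 = 409.78
(1−α) = 409.78/1024.7 = 0.3999;  α = 0.6001.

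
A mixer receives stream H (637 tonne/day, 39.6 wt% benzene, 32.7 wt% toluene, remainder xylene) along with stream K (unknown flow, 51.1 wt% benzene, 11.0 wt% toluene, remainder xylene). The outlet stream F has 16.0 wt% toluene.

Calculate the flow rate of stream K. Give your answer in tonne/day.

Let K be the unknown flow. Total out = 637 + K.
toluene balance: 208.3 + 0.110·K = 0.160·(637 + K)
(0.110 − 0.160)·K = 0.160×637 − 208.3 = -106.38
K = -106.38 / -0.050 = 2127.6 tonne/day

2128 tonne/day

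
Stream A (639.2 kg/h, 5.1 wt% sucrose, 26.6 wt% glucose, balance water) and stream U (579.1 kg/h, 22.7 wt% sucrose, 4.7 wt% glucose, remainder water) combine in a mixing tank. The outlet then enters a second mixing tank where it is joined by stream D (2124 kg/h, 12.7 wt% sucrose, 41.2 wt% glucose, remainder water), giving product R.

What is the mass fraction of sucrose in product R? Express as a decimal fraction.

Overall, product flow = 3342.3 kg/h.
sucrose in = 639.2×0.051 + 579.1×0.227 + 2124×0.127 = 433.8 kg/h.
sucrose fraction in R = 0.130.

0.130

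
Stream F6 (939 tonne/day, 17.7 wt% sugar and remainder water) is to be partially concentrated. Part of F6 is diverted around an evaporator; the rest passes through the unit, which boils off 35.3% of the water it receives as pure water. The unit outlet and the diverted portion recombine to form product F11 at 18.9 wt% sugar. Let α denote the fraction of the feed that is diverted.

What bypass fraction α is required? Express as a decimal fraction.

0.781

All 939×0.177 = 166.2 tonne/day of sugar reaches F11, so F11 = 166.2/0.189 = 879.38 tonne/day and vapour = 59.619 tonne/day.
The evaporator receives (1−α)·939 of feed at 0.823 water and removes 0.353 of that water:
0.353×0.823×(1−α)×939 = 59.619
(1−α) = 59.619/272.8 = 0.2185;  α = 0.7815.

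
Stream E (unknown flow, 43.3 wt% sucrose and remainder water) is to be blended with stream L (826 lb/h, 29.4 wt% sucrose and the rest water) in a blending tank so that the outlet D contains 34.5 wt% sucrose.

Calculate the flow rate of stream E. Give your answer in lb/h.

Let E be the unknown flow. Total out = 826 + E.
sucrose balance: 242.84 + 0.433·E = 0.345·(826 + E)
(0.433 − 0.345)·E = 0.345×826 − 242.84 = 42.126
E = 42.126 / 0.088 = 478.7 lb/h

478.7 lb/h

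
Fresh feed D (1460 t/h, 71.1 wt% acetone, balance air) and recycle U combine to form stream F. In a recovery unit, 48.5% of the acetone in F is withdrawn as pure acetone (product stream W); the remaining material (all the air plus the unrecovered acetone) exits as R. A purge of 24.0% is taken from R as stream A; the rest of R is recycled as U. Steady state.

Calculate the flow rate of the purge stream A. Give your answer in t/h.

air enters only via D and leaves only via the purge: 1460×0.289 = 0.240×(air in R), and the recovery unit passes all air, so air in F = air in R = 1758.1 t/h.
acetone in F: m_A = 1460×0.711 + (1−0.240)·(1−0.485)·m_A, so m_A = 1038.1/0.6086 = 1705.7 t/h.
R = (1−0.485)×1705.7 + 1758.1 = 2636.5 t/h.
Purge A = 0.240×2636.5 = 632.76 t/h.

632.8 t/h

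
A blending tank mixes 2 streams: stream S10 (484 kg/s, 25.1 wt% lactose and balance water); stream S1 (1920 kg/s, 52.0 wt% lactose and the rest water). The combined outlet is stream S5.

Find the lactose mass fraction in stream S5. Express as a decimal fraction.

Total flow out = 484 + 1920 = 2404 kg/s.
lactose in = 484×0.251 + 1920×0.520 = 1119.9 kg/s.
lactose mass fraction in S5 = 1119.9/2404 = 0.4658.

0.4658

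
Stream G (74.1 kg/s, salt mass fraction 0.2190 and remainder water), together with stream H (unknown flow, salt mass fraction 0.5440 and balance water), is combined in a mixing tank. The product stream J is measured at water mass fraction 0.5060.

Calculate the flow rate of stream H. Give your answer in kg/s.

407.6 kg/s

Let H be the unknown flow. Total out = 74.1 + H.
water balance: 57.872 + 0.456·H = 0.506·(74.1 + H)
(0.456 − 0.506)·H = 0.506×74.1 − 57.872 = -20.377
H = -20.377 / -0.050 = 407.55 kg/s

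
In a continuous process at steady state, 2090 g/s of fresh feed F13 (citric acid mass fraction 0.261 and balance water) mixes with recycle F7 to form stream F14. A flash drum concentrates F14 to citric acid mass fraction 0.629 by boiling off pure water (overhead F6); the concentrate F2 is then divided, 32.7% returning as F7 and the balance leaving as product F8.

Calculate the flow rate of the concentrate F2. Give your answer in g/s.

1289 g/s

Overall citric acid balance (none leaves overhead): citric acid in fresh feed = citric acid in product, i.e. 2090×0.261 = (1−0.327)·F2·0.629.
F2 = 545.49/(0.629×0.673) = 1288.6 g/s.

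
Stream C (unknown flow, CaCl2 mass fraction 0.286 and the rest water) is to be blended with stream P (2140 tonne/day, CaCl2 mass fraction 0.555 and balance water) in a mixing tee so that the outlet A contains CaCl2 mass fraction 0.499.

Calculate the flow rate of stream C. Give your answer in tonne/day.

562.6 tonne/day

Let C be the unknown flow. Total out = 2140 + C.
CaCl2 balance: 1187.7 + 0.286·C = 0.499·(2140 + C)
(0.286 − 0.499)·C = 0.499×2140 − 1187.7 = -119.84
C = -119.84 / -0.213 = 562.63 tonne/day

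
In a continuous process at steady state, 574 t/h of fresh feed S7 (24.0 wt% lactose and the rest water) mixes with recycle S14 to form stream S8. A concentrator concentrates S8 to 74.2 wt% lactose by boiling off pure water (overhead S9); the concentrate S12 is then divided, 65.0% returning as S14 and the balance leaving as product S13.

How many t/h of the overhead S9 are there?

Overall lactose balance (none leaves overhead): lactose in fresh feed = lactose in product, i.e. 574×0.240 = (1−0.650)·S12·0.742.
S12 = 137.76/(0.742×0.350) = 530.46 t/h.
Recycle S14 = 0.650×530.46 = 344.8 t/h.
Combined feed S8 = 574 + 344.8 = 918.8 t/h.
Overhead S9 = S8 − S12 = 918.8 − 530.46 = 388.34 t/h.

388.3 t/h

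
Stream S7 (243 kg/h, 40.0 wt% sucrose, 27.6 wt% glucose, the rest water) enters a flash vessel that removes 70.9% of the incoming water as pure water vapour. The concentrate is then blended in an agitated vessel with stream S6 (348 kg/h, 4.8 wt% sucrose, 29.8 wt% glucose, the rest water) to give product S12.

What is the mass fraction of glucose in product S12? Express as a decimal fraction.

0.3191

Vapour removed = 0.709×0.324×243 = 55.821 kg/h; concentrate = 187.18 kg/h.
glucose reaching the mixer = 67.068 (from concentrate) + 348×0.298 = 170.77 kg/h.
Product flow = 187.18 + 348 = 535.18 kg/h; glucose fraction = 0.3191.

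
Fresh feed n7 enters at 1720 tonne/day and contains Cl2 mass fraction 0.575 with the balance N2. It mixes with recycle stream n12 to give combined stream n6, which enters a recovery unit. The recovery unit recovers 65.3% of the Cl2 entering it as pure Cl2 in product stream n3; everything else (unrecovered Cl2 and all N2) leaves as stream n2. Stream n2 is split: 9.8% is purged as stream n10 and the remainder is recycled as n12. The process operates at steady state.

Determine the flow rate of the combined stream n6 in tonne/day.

8899 tonne/day

N2 enters only via n7 and leaves only via the purge: 1720×0.425 = 0.098×(N2 in n2), and the recovery unit passes all N2, so N2 in n6 = N2 in n2 = 7459.2 tonne/day.
Cl2 in n6: m_A = 1720×0.575 + (1−0.098)·(1−0.653)·m_A, so m_A = 989/0.6870 = 1439.6 tonne/day.
n6 = 1439.6 + 7459.2 = 8898.8 tonne/day.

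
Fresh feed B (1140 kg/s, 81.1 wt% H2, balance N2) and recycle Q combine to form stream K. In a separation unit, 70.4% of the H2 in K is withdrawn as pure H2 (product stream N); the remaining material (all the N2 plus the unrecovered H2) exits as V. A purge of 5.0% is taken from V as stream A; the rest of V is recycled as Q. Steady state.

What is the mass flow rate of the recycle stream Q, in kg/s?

N2 enters only via B and leaves only via the purge: 1140×0.189 = 0.050×(N2 in V), and the separation unit passes all N2, so N2 in K = N2 in V = 4309.2 kg/s.
H2 in K: m_A = 1140×0.811 + (1−0.050)·(1−0.704)·m_A, so m_A = 924.54/0.7188 = 1286.2 kg/s.
V = (1−0.704)×1286.2 + 4309.2 = 4689.9 kg/s.
Recycle Q = (1−0.050)×4689.9 = 4455.4 kg/s.

4455 kg/s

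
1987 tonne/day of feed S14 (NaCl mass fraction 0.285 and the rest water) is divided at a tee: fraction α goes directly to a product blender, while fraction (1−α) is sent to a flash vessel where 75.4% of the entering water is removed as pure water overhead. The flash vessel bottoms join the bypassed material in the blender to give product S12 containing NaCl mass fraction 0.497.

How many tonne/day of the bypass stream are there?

414.8 tonne/day

All 1987×0.285 = 566.29 tonne/day of NaCl reaches S12, so S12 = 566.29/0.497 = 1139.4 tonne/day and vapour = 847.57 tonne/day.
The evaporator receives (1−α)·1987 of feed at 0.715 water and removes 0.754 of that water:
0.754×0.715×(1−α)×1987 = 847.57
(1−α) = 847.57/1071.2 = 0.7912;  α = 0.2088.
Bypass flow = 0.2088×1987 = 414.83 tonne/day.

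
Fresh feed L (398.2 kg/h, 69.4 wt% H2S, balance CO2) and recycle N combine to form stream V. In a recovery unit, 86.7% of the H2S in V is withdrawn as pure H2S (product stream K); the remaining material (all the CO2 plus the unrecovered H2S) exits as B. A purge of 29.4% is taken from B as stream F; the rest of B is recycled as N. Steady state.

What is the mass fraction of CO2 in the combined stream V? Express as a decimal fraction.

CO2 enters only via L and leaves only via the purge: 398.2×0.306 = 0.294×(CO2 in B), and the recovery unit passes all CO2, so CO2 in V = CO2 in B = 414.45 kg/h.
H2S in V: m_A = 398.2×0.694 + (1−0.294)·(1−0.867)·m_A, so m_A = 276.35/0.9061 = 304.99 kg/h.
V = 304.99 + 414.45 = 719.44 kg/h.
CO2 fraction in V = 414.45/719.44 = 0.576.

0.576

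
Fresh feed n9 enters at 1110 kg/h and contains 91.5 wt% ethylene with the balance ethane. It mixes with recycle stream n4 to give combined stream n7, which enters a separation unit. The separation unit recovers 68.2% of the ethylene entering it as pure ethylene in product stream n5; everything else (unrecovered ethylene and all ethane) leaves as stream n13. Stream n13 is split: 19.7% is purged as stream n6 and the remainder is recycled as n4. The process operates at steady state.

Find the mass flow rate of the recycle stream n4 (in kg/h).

732.9 kg/h

ethane enters only via n9 and leaves only via the purge: 1110×0.085 = 0.197×(ethane in n13), and the separation unit passes all ethane, so ethane in n7 = ethane in n13 = 478.93 kg/h.
ethylene in n7: m_A = 1110×0.915 + (1−0.197)·(1−0.682)·m_A, so m_A = 1015.7/0.7446 = 1363.9 kg/h.
n13 = (1−0.682)×1363.9 + 478.93 = 912.67 kg/h.
Recycle n4 = (1−0.197)×912.67 = 732.87 kg/h.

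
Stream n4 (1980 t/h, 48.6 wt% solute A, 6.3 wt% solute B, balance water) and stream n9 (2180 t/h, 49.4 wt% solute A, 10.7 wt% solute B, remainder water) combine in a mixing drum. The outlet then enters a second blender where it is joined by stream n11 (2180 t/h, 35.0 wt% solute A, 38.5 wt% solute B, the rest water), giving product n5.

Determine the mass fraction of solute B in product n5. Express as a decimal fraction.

0.189

Overall, product flow = 6340 t/h.
solute B in = 1980×0.063 + 2180×0.107 + 2180×0.385 = 1197.3 t/h.
solute B fraction in n5 = 0.189.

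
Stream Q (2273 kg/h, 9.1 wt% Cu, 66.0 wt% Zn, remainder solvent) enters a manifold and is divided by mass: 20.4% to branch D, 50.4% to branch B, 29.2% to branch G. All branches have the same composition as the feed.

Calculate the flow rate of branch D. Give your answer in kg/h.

463.7 kg/h

Branch D flow = 0.204×2273 = 463.69 kg/h.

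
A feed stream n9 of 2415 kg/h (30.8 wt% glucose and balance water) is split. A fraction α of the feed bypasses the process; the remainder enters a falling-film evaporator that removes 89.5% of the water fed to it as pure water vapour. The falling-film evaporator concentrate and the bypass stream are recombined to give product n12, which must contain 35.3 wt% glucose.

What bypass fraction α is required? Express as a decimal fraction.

All 2415×0.308 = 743.82 kg/h of glucose reaches n12, so n12 = 743.82/0.353 = 2107.1 kg/h and vapour = 307.86 kg/h.
The evaporator receives (1−α)·2415 of feed at 0.692 water and removes 0.895 of that water:
0.895×0.692×(1−α)×2415 = 307.86
(1−α) = 307.86/1495.7 = 0.2058;  α = 0.7942.

0.794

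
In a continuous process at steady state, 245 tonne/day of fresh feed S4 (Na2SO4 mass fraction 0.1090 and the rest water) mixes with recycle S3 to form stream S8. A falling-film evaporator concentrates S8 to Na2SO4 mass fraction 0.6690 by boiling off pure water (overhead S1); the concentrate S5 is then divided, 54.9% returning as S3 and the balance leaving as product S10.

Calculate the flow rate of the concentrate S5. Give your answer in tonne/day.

Overall Na2SO4 balance (none leaves overhead): Na2SO4 in fresh feed = Na2SO4 in product, i.e. 245×0.109 = (1−0.549)·S5·0.669.
S5 = 26.705/(0.669×0.451) = 88.51 tonne/day.

88.51 tonne/day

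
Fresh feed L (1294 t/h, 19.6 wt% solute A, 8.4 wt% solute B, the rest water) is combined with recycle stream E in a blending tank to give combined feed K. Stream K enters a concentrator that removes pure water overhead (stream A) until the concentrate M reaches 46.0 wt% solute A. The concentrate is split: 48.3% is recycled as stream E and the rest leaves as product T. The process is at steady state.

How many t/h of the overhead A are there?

742.6 t/h

Overall solute A balance (none leaves overhead): solute A in fresh feed = solute A in product, i.e. 1294×0.196 = (1−0.483)·M·0.460.
M = 253.62/(0.460×0.517) = 1066.5 t/h.
Recycle E = 0.483×1066.5 = 515.1 t/h.
Combined feed K = 1294 + 515.1 = 1809.1 t/h.
Overhead A = K − M = 1809.1 − 1066.5 = 742.64 t/h.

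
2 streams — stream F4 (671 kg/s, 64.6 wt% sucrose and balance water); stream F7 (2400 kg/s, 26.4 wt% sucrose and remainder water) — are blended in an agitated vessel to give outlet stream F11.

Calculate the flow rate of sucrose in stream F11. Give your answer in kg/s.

1067 kg/s

sucrose out = sucrose in = 671×0.646 + 2400×0.264 = 1067.1 kg/s.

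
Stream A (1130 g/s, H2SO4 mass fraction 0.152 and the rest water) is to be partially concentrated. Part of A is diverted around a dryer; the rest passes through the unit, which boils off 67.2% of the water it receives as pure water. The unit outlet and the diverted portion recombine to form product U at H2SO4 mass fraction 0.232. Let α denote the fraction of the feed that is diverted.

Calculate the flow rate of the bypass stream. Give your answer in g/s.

446.2 g/s

All 1130×0.152 = 171.76 g/s of H2SO4 reaches U, so U = 171.76/0.232 = 740.34 g/s and vapour = 389.66 g/s.
The evaporator receives (1−α)·1130 of feed at 0.848 water and removes 0.672 of that water:
0.672×0.848×(1−α)×1130 = 389.66
(1−α) = 389.66/643.94 = 0.6051;  α = 0.3949.
Bypass flow = 0.3949×1130 = 446.22 g/s.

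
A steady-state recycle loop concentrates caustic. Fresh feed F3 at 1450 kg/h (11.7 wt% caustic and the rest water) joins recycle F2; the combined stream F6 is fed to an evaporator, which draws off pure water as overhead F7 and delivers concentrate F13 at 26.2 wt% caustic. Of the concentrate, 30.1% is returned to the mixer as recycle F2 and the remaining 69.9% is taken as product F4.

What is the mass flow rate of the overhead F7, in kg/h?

Overall caustic balance (none leaves overhead): caustic in fresh feed = caustic in product, i.e. 1450×0.117 = (1−0.301)·F13·0.262.
F13 = 169.65/(0.262×0.699) = 926.35 kg/h.
Recycle F2 = 0.301×926.35 = 278.83 kg/h.
Combined feed F6 = 1450 + 278.83 = 1728.8 kg/h.
Overhead F7 = F6 − F13 = 1728.8 − 926.35 = 802.48 kg/h.

802.5 kg/h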